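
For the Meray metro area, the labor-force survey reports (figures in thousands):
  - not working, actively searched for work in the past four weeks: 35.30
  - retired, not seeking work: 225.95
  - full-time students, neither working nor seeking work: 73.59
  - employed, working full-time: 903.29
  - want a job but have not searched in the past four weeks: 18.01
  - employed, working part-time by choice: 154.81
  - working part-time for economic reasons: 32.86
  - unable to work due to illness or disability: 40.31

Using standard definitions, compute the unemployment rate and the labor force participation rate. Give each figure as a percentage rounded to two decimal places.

Unemployment rate ≈ 3.13%; labor force participation rate ≈ 75.89%.

Employed = 903.29 + 154.81 + 32.86 = 1,090.96 thousand (anyone who worked, including part-time for economic reasons, counts as employed).
Unemployed = 35.30 thousand.
Labor force = 1,090.96 + 35.30 = 1,126.26 thousand.
Not in labor force = 225.95 + 73.59 + 18.01 + 40.31 = 357.86 thousand (those not working and not actively searching are outside the labor force — including those who want a job but have given up searching).
Civilian working-age population = 1,126.26 + 357.86 = 1,484.12 thousand.
Unemployment rate = 35.30 / 1,126.26 = 3.13%.
Labor force participation rate = 1,126.26 / 1,484.12 = 75.89%.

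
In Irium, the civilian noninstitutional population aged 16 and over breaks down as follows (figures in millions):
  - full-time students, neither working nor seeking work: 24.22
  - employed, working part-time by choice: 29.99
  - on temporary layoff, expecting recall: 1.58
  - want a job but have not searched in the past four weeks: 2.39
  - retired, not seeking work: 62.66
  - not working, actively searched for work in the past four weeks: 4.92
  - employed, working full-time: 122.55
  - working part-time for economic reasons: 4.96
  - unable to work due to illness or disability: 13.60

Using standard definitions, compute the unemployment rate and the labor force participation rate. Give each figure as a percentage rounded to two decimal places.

Employed = 29.99 + 122.55 + 4.96 = 157.50 million (anyone who worked, including part-time for economic reasons, counts as employed).
Unemployed = 1.58 + 4.92 = 6.50 million (jobless and actively searching, or on temporary layoff).
Labor force = 157.50 + 6.50 = 164.00 million.
Not in labor force = 24.22 + 2.39 + 62.66 + 13.60 = 102.87 million (those not working and not actively searching are outside the labor force — including those who want a job but have given up searching).
Civilian working-age population = 164.00 + 102.87 = 266.87 million.
Unemployment rate = 6.50 / 164.00 = 3.96%.
Labor force participation rate = 164.00 / 266.87 = 61.45%.

Unemployment rate ≈ 3.96%; labor force participation rate ≈ 61.45%.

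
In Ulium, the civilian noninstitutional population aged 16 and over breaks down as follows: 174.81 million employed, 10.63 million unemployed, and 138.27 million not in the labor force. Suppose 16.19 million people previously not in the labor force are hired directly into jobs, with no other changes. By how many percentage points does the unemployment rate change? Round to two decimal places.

The unemployment rate changes by −0.46 percentage points.

Initially, labor force = 174.81 + 10.63 = 185.44 million, so u = 10.63/185.44 = 5.73%.
After the change, employed and labor force both rise by 16.19; unemployed unchanged → E = 191.00, U = 10.63, labor force = 201.63 million.
New unemployment rate = 10.63 / 201.63 = 5.27%.
Change = 5.27% − 5.73% = −0.46 percentage points.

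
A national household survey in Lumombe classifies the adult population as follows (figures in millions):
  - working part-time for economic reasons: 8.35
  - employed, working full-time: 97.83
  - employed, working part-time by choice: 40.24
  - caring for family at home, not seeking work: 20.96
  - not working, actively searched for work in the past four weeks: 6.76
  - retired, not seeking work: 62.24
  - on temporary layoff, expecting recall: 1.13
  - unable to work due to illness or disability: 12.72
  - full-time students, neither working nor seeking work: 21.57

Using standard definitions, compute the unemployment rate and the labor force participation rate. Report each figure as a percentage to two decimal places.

Employed = 8.35 + 97.83 + 40.24 = 146.42 million (anyone who worked, including part-time for economic reasons, counts as employed).
Unemployed = 6.76 + 1.13 = 7.89 million (jobless and actively searching, or on temporary layoff).
Labor force = 146.42 + 7.89 = 154.31 million.
Not in labor force = 20.96 + 62.24 + 12.72 + 21.57 = 117.49 million (those not working and not actively searching are outside the labor force).
Civilian working-age population = 154.31 + 117.49 = 271.80 million.
Unemployment rate = 7.89 / 154.31 = 5.11%.
Labor force participation rate = 154.31 / 271.80 = 56.77%.

Unemployment rate ≈ 5.11%; labor force participation rate ≈ 56.77%.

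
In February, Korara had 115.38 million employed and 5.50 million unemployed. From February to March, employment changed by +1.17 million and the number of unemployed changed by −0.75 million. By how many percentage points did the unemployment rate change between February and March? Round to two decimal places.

The unemployment rate changed by −0.63 percentage points.

February: labor force = 115.38 + 5.50 = 120.88; u = 5.50/120.88 = 4.55%.
March: labor force = 116.55 + 4.75 = 121.30; u = 4.75/121.30 = 3.92%.
Change = 3.92% − 4.55% = −0.63 pp.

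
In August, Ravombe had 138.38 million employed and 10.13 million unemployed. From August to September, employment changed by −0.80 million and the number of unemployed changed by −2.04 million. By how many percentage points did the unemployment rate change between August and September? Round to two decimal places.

August: labor force = 138.38 + 10.13 = 148.51; u = 10.13/148.51 = 6.82%.
September: labor force = 137.58 + 8.09 = 145.67; u = 8.09/145.67 = 5.55%.
Change = 5.55% − 6.82% = −1.27 pp.

The unemployment rate changed by −1.27 percentage points.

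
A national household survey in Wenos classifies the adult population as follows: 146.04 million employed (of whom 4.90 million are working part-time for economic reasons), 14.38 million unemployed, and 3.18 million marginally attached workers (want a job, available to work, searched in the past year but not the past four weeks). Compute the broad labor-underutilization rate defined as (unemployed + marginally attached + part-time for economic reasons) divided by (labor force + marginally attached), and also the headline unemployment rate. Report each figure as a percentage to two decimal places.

Labor force = 146.04 + 14.38 = 160.42 million.
Numerator = 14.38 + 3.18 + 4.90 = 22.46 million.
Denominator = 160.42 + 3.18 = 163.60 million.
Broad rate = 22.46 / 163.60 = 13.73%.
Headline unemployment rate = 14.38 / 160.42 = 8.96%.

Broad underutilization rate ≈ 13.73%; headline unemployment rate ≈ 8.96%.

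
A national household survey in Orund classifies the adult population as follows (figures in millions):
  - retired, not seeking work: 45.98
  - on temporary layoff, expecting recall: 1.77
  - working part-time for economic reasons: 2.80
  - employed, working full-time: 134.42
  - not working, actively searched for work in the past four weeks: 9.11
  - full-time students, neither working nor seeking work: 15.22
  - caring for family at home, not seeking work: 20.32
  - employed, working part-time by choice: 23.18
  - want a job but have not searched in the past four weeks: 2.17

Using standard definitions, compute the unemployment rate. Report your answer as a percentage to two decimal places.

Employed = 2.80 + 134.42 + 23.18 = 160.40 million (anyone who worked, including part-time for economic reasons, counts as employed).
Unemployed = 1.77 + 9.11 = 10.88 million (jobless and actively searching, or on temporary layoff).
Labor force = 160.40 + 10.88 = 171.28 million.
Unemployment rate = 10.88 / 171.28 = 6.35%.

Unemployment rate ≈ 6.35%.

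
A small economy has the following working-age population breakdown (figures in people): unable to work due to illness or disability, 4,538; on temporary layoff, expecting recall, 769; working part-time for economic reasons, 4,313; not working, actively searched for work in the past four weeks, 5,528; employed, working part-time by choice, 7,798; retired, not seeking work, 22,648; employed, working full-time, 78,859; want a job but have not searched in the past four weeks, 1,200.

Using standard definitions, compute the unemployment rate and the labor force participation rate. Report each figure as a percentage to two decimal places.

Employed = 4,313 + 7,798 + 78,859 = 90,970 (anyone who worked, including part-time for economic reasons, counts as employed).
Unemployed = 769 + 5,528 = 6,297 (jobless and actively searching, or on temporary layoff).
Labor force = 90,970 + 6,297 = 97,267.
Not in labor force = 4,538 + 22,648 + 1,200 = 28,386 (those not working and not actively searching are outside the labor force — including those who want a job but have given up searching).
Civilian working-age population = 97,267 + 28,386 = 125,653.
Unemployment rate = 6,297 / 97,267 = 6.47%.
Labor force participation rate = 97,267 / 125,653 = 77.41%.

Unemployment rate ≈ 6.47%; labor force participation rate ≈ 77.41%.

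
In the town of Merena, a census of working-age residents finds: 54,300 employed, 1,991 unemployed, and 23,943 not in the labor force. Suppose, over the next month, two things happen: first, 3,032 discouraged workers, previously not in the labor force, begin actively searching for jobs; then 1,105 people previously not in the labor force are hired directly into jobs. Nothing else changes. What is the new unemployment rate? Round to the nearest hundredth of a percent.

Initially, labor force = 54,300 + 1,991 = 56,291, so u = 1,991/56,291 = 3.54%.
After the first change, unemployed and labor force both rise by 3,032 → E = 54,300, U = 5,023, labor force = 59,323.
After the second change, employed and labor force both rise by 1,105; unemployed unchanged → E = 55,405, U = 5,023, labor force = 60,428.
New unemployment rate = 5,023 / 60,428 = 8.31%.

New unemployment rate ≈ 8.31%.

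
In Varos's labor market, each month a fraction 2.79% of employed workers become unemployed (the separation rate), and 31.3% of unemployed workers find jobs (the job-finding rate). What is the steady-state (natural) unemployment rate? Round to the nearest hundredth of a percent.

Steady-state unemployment rate ≈ 8.18%.

At steady state the flows balance: s·E = f·U, so U/(E+U) = s/(s+f).
u* = 2.79 / (2.79 + 31.3) = 2.79 / 34.09 = 8.18%.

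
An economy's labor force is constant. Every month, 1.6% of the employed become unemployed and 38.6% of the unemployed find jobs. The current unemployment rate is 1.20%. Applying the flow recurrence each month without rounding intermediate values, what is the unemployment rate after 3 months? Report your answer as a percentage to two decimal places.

With a fixed labor force, u_{t+1} = u_t + s·(1−u_t) − f·u_t = u_t·(1−s−f) + s.
Here 1−s−f = 0.598 and s = 0.016.
u_1 = 0.012000 × 0.598 + 0.016 = 0.023176.
u_2 = 0.023176 × 0.598 + 0.016 = 0.029859.
u_3 = 0.029859 × 0.598 + 0.016 = 0.033856.

Unemployment rate after three months ≈ 3.39%.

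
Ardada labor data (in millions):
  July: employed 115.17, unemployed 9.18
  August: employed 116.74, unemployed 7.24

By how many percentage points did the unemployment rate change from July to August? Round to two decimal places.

July: labor force = 115.17 + 9.18 = 124.35; u = 9.18/124.35 = 7.38%.
August: labor force = 116.74 + 7.24 = 123.98; u = 7.24/123.98 = 5.84%.
Change = 5.84% − 7.38% = −1.54 pp.

The unemployment rate changed by −1.54 percentage points.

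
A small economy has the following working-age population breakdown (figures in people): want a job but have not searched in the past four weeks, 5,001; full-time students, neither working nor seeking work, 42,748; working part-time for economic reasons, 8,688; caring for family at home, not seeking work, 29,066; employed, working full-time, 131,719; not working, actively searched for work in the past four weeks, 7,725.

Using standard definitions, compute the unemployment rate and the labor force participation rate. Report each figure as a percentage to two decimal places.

Employed = 8,688 + 131,719 = 140,407 (anyone who worked, including part-time for economic reasons, counts as employed).
Unemployed = 7,725.
Labor force = 140,407 + 7,725 = 148,132.
Not in labor force = 5,001 + 42,748 + 29,066 = 76,815 (those not working and not actively searching are outside the labor force — including those who want a job but have given up searching).
Civilian working-age population = 148,132 + 76,815 = 224,947.
Unemployment rate = 7,725 / 148,132 = 5.21%.
Labor force participation rate = 148,132 / 224,947 = 65.85%.

Unemployment rate ≈ 5.21%; labor force participation rate ≈ 65.85%.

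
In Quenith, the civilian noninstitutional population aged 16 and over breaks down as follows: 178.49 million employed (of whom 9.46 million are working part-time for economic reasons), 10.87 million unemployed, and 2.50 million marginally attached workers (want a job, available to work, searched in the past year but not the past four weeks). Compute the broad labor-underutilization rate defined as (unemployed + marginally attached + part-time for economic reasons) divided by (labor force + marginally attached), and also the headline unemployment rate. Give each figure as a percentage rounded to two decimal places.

Labor force = 178.49 + 10.87 = 189.36 million.
Numerator = 10.87 + 2.50 + 9.46 = 22.83 million.
Denominator = 189.36 + 2.50 = 191.86 million.
Broad rate = 22.83 / 191.86 = 11.90%.
Headline unemployment rate = 10.87 / 189.36 = 5.74%.

Broad underutilization rate ≈ 11.90%; headline unemployment rate ≈ 5.74%.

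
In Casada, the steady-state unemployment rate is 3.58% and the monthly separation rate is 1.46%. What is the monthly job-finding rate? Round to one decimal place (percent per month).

From u* = s/(s+f): f = s·(1−u)/u.
f = 1.46 × (1 − 0.0358) / 0.0358 = 1.4077 / 0.0358 ≈ 39.3% per month.

Job-finding rate ≈ 39.3% per month.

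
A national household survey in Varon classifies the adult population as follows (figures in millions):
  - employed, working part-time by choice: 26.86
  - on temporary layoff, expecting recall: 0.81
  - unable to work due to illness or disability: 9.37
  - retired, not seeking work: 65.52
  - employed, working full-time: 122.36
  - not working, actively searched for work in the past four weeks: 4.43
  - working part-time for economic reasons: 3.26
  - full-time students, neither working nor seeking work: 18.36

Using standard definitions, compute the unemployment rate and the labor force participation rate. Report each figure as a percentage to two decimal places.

Employed = 26.86 + 122.36 + 3.26 = 152.48 million (anyone who worked, including part-time for economic reasons, counts as employed).
Unemployed = 0.81 + 4.43 = 5.24 million (jobless and actively searching, or on temporary layoff).
Labor force = 152.48 + 5.24 = 157.72 million.
Not in labor force = 9.37 + 65.52 + 18.36 = 93.25 million (those not working and not actively searching are outside the labor force).
Civilian working-age population = 157.72 + 93.25 = 250.97 million.
Unemployment rate = 5.24 / 157.72 = 3.32%.
Labor force participation rate = 157.72 / 250.97 = 62.84%.

Unemployment rate ≈ 3.32%; labor force participation rate ≈ 62.84%.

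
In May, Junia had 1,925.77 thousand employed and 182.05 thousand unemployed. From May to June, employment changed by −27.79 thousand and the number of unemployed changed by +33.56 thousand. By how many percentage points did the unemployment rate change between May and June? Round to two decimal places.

The unemployment rate changed by +1.56 percentage points.

May: labor force = 1,925.77 + 182.05 = 2,107.82; u = 182.05/2,107.82 = 8.64%.
June: labor force = 1,897.98 + 215.61 = 2,113.59; u = 215.61/2,113.59 = 10.20%.
Change = 10.20% − 8.64% = +1.56 pp.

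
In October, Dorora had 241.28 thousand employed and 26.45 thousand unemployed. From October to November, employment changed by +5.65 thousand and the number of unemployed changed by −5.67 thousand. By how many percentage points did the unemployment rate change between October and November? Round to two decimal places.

October: labor force = 241.28 + 26.45 = 267.73; u = 26.45/267.73 = 9.88%.
November: labor force = 246.93 + 20.78 = 267.71; u = 20.78/267.71 = 7.76%.
Change = 7.76% − 9.88% = −2.12 pp.

The unemployment rate changed by −2.12 percentage points.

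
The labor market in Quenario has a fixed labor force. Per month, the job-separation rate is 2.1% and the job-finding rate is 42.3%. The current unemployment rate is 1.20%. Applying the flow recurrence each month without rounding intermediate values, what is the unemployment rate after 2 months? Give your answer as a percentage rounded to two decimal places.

With a fixed labor force, u_{t+1} = u_t + s·(1−u_t) − f·u_t = u_t·(1−s−f) + s.
Here 1−s−f = 0.556 and s = 0.021.
u_1 = 0.012000 × 0.556 + 0.021 = 0.027672.
u_2 = 0.027672 × 0.556 + 0.021 = 0.036386.

Unemployment rate after two months ≈ 3.64%.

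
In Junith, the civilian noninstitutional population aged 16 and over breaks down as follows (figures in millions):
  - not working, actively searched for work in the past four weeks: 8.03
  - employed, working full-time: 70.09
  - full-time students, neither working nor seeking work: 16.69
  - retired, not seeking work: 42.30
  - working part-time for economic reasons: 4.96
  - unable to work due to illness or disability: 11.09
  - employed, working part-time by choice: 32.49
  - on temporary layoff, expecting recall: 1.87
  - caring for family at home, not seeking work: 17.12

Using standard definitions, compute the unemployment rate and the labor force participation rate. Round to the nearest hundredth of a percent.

Unemployment rate ≈ 8.43%; labor force participation rate ≈ 57.39%.

Employed = 70.09 + 4.96 + 32.49 = 107.54 million (anyone who worked, including part-time for economic reasons, counts as employed).
Unemployed = 8.03 + 1.87 = 9.90 million (jobless and actively searching, or on temporary layoff).
Labor force = 107.54 + 9.90 = 117.44 million.
Not in labor force = 16.69 + 42.30 + 11.09 + 17.12 = 87.20 million (those not working and not actively searching are outside the labor force).
Civilian working-age population = 117.44 + 87.20 = 204.64 million.
Unemployment rate = 9.90 / 117.44 = 8.43%.
Labor force participation rate = 117.44 / 204.64 = 57.39%.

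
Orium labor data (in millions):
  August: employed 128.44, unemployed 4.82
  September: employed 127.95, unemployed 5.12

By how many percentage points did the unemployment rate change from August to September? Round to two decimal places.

August: labor force = 128.44 + 4.82 = 133.26; u = 4.82/133.26 = 3.62%.
September: labor force = 127.95 + 5.12 = 133.07; u = 5.12/133.07 = 3.85%.
Change = 3.85% − 3.62% = +0.23 pp.

The unemployment rate changed by +0.23 percentage points.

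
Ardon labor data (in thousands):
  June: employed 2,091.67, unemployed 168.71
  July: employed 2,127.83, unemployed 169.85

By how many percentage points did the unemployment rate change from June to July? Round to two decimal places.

The unemployment rate changed by −0.07 percentage points.

June: labor force = 2,091.67 + 168.71 = 2,260.38; u = 168.71/2,260.38 = 7.46%.
July: labor force = 2,127.83 + 169.85 = 2,297.68; u = 169.85/2,297.68 = 7.39%.
Change = 7.39% − 7.46% = −0.07 pp.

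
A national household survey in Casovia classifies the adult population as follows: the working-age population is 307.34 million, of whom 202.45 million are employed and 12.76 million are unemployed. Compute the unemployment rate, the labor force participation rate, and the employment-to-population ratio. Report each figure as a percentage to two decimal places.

Labor force = employed + unemployed = 202.45 + 12.76 = 215.21 million.
Unemployment rate = 12.76 / 215.21 = 5.93%.
Labor force participation rate = 215.21 / 307.34 = 70.02%.
Employment-population ratio = 202.45 / 307.34 = 65.87%.

Unemployment rate ≈ 5.93%; labor force participation rate ≈ 70.02%; employment-population ratio ≈ 65.87%.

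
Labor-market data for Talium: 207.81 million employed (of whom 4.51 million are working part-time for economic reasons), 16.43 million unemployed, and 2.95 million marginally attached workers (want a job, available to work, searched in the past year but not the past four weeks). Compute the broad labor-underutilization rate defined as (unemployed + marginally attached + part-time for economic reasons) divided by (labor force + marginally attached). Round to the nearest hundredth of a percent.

Broad underutilization rate ≈ 10.52%.

Labor force = 207.81 + 16.43 = 224.24 million.
Numerator = 16.43 + 2.95 + 4.51 = 23.89 million.
Denominator = 224.24 + 2.95 = 227.19 million.
Broad rate = 23.89 / 227.19 = 10.52%.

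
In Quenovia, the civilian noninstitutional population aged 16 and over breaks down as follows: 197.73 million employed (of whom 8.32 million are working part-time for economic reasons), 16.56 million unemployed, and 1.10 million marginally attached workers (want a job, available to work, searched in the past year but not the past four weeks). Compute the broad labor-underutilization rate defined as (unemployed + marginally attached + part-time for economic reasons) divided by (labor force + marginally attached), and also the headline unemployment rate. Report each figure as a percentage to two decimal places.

Labor force = 197.73 + 16.56 = 214.29 million.
Numerator = 16.56 + 1.10 + 8.32 = 25.98 million.
Denominator = 214.29 + 1.10 = 215.39 million.
Broad rate = 25.98 / 215.39 = 12.06%.
Headline unemployment rate = 16.56 / 214.29 = 7.73%.

Broad underutilization rate ≈ 12.06%; headline unemployment rate ≈ 7.73%.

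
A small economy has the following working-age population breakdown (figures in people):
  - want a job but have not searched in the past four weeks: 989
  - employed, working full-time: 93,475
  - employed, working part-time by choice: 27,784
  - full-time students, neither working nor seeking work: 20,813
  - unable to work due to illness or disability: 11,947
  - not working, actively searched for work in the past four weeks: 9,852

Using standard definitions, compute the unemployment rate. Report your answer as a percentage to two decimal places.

Employed = 93,475 + 27,784 = 121,259.
Unemployed = 9,852.
Labor force = 121,259 + 9,852 = 131,111.
Unemployment rate = 9,852 / 131,111 = 7.51%.

Unemployment rate ≈ 7.51%.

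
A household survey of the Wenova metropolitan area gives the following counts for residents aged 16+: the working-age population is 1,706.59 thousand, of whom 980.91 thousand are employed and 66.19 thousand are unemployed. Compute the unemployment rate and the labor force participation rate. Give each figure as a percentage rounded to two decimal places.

Unemployment rate ≈ 6.32%; labor force participation rate ≈ 61.36%.

Labor force = employed + unemployed = 980.91 + 66.19 = 1,047.10 thousand.
Unemployment rate = 66.19 / 1,047.10 = 6.32%.
Labor force participation rate = 1,047.10 / 1,706.59 = 61.36%.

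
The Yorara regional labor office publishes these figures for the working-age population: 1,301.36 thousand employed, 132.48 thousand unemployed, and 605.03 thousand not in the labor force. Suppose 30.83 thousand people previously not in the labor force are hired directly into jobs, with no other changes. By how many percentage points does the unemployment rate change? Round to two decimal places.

The unemployment rate changes by −0.19 percentage points.

Initially, labor force = 1,301.36 + 132.48 = 1,433.84 thousand, so u = 132.48/1,433.84 = 9.24%.
After the change, employed and labor force both rise by 30.83; unemployed unchanged → E = 1,332.19, U = 132.48, labor force = 1,464.67 thousand.
New unemployment rate = 132.48 / 1,464.67 = 9.05%.
Change = 9.05% − 9.24% = −0.19 percentage points.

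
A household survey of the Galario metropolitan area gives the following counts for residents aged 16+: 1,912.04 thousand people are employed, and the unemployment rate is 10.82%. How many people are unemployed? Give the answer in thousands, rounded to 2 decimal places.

Let U be the number unemployed. The labor force is E + U, and U/(E+U) = 0.1082.
So U = 0.1082 × 1,912.04 / (1 − 0.1082) = 206.8827 / 0.8918 ≈ 231.98 thousand.

About 231.98 thousand are unemployed.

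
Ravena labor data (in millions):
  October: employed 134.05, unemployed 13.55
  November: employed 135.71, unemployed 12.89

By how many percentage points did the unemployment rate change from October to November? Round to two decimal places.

The unemployment rate changed by −0.51 percentage points.

October: labor force = 134.05 + 13.55 = 147.60; u = 13.55/147.60 = 9.18%.
November: labor force = 135.71 + 12.89 = 148.60; u = 12.89/148.60 = 8.67%.
Change = 8.67% − 9.18% = −0.51 pp.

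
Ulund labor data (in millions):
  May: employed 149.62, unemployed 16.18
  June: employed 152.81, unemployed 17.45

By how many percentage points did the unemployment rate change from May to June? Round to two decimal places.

The unemployment rate changed by +0.49 percentage points.

May: labor force = 149.62 + 16.18 = 165.80; u = 16.18/165.80 = 9.76%.
June: labor force = 152.81 + 17.45 = 170.26; u = 17.45/170.26 = 10.25%.
Change = 10.25% − 9.76% = +0.49 pp.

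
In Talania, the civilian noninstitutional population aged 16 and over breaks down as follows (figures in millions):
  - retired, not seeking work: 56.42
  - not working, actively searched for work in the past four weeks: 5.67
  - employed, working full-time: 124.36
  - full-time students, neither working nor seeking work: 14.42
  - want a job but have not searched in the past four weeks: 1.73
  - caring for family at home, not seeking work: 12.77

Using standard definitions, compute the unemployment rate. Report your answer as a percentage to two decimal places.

Employed = 124.36 million.
Unemployed = 5.67 million.
Labor force = 124.36 + 5.67 = 130.03 million.
Unemployment rate = 5.67 / 130.03 = 4.36%.

Unemployment rate ≈ 4.36%.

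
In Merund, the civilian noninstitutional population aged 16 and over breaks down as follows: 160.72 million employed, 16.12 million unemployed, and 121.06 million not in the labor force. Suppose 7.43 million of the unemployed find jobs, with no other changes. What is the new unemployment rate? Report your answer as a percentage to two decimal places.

New unemployment rate ≈ 4.91%.

Initially, labor force = 160.72 + 16.12 = 176.84 million, so u = 16.12/176.84 = 9.12%.
After the change, unemployed falls and employed rises by 7.43; labor force unchanged → E = 168.15, U = 8.69, labor force = 176.84 million.
New unemployment rate = 8.69 / 176.84 = 4.91%.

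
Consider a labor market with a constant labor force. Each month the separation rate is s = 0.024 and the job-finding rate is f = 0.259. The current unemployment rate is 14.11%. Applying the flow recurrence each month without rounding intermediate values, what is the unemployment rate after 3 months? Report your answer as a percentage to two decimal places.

Unemployment rate after three months ≈ 10.56%.

With a fixed labor force, u_{t+1} = u_t + s·(1−u_t) − f·u_t = u_t·(1−s−f) + s.
Here 1−s−f = 0.717 and s = 0.024.
u_1 = 0.141100 × 0.717 + 0.024 = 0.125169.
u_2 = 0.125169 × 0.717 + 0.024 = 0.113746.
u_3 = 0.113746 × 0.717 + 0.024 = 0.105556.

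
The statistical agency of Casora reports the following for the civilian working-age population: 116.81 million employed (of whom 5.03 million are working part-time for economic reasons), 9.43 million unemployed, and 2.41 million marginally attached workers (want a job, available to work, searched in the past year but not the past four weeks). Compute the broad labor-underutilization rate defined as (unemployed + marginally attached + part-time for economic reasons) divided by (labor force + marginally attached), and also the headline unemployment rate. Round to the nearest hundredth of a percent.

Broad underutilization rate ≈ 13.11%; headline unemployment rate ≈ 7.47%.

Labor force = 116.81 + 9.43 = 126.24 million.
Numerator = 9.43 + 2.41 + 5.03 = 16.87 million.
Denominator = 126.24 + 2.41 = 128.65 million.
Broad rate = 16.87 / 128.65 = 13.11%.
Headline unemployment rate = 9.43 / 126.24 = 7.47%.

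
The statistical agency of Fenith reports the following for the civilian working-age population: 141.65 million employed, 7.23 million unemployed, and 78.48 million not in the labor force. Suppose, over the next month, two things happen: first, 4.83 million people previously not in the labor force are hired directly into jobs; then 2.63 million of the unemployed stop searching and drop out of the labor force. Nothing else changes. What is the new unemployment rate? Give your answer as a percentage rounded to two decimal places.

Initially, labor force = 141.65 + 7.23 = 148.88 million, so u = 7.23/148.88 = 4.86%.
After the first change, employed and labor force both rise by 4.83; unemployed unchanged → E = 146.48, U = 7.23, labor force = 153.71 million.
After the second change, unemployed and labor force both fall by 2.63 → E = 146.48, U = 4.60, labor force = 151.08 million.
New unemployment rate = 4.60 / 151.08 = 3.04%.

New unemployment rate ≈ 3.04%.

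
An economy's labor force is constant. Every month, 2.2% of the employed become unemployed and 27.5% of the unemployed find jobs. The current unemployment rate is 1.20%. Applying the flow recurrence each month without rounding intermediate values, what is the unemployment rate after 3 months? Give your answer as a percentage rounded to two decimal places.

With a fixed labor force, u_{t+1} = u_t + s·(1−u_t) − f·u_t = u_t·(1−s−f) + s.
Here 1−s−f = 0.703 and s = 0.022.
u_1 = 0.012000 × 0.703 + 0.022 = 0.030436.
u_2 = 0.030436 × 0.703 + 0.022 = 0.043397.
u_3 = 0.043397 × 0.703 + 0.022 = 0.052508.

Unemployment rate after three months ≈ 5.25%.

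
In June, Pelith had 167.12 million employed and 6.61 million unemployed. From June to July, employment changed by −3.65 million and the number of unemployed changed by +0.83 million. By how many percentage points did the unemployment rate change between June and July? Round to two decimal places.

June: labor force = 167.12 + 6.61 = 173.73; u = 6.61/173.73 = 3.80%.
July: labor force = 163.47 + 7.44 = 170.91; u = 7.44/170.91 = 4.35%.
Change = 4.35% − 3.80% = +0.55 pp.

The unemployment rate changed by +0.55 percentage points.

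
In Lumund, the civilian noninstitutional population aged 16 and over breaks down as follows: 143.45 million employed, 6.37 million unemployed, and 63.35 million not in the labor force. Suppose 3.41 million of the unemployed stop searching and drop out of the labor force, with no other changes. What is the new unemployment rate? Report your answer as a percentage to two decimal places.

New unemployment rate ≈ 2.02%.

Initially, labor force = 143.45 + 6.37 = 149.82 million, so u = 6.37/149.82 = 4.25%.
After the change, unemployed and labor force both fall by 3.41 → E = 143.45, U = 2.96, labor force = 146.41 million.
New unemployment rate = 2.96 / 146.41 = 2.02%.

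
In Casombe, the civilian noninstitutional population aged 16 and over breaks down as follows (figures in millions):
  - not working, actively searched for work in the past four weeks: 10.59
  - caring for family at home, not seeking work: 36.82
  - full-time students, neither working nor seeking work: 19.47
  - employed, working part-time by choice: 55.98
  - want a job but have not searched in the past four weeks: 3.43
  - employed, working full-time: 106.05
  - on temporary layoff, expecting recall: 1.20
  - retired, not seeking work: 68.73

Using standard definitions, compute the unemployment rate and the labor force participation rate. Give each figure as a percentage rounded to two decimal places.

Employed = 55.98 + 106.05 = 162.03 million.
Unemployed = 10.59 + 1.20 = 11.79 million (jobless and actively searching, or on temporary layoff).
Labor force = 162.03 + 11.79 = 173.82 million.
Not in labor force = 36.82 + 19.47 + 3.43 + 68.73 = 128.45 million (those not working and not actively searching are outside the labor force — including those who want a job but have given up searching).
Civilian working-age population = 173.82 + 128.45 = 302.27 million.
Unemployment rate = 11.79 / 173.82 = 6.78%.
Labor force participation rate = 173.82 / 302.27 = 57.50%.

Unemployment rate ≈ 6.78%; labor force participation rate ≈ 57.50%.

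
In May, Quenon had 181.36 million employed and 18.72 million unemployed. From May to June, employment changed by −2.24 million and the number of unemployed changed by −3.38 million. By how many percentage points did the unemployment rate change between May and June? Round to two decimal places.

May: labor force = 181.36 + 18.72 = 200.08; u = 18.72/200.08 = 9.36%.
June: labor force = 179.12 + 15.34 = 194.46; u = 15.34/194.46 = 7.89%.
Change = 7.89% − 9.36% = −1.47 pp.

The unemployment rate changed by −1.47 percentage points.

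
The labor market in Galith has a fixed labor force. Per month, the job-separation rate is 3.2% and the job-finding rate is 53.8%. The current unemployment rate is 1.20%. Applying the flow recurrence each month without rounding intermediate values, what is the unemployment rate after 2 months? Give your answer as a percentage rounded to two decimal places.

Unemployment rate after two months ≈ 4.80%.

With a fixed labor force, u_{t+1} = u_t + s·(1−u_t) − f·u_t = u_t·(1−s−f) + s.
Here 1−s−f = 0.430 and s = 0.032.
u_1 = 0.012000 × 0.430 + 0.032 = 0.037160.
u_2 = 0.037160 × 0.430 + 0.032 = 0.047979.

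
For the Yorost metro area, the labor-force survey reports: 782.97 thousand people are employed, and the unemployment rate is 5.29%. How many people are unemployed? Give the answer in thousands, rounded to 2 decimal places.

About 43.73 thousand are unemployed.

Let U be the number unemployed. The labor force is E + U, and U/(E+U) = 0.0529.
So U = 0.0529 × 782.97 / (1 − 0.0529) = 41.4191 / 0.9471 ≈ 43.73 thousand.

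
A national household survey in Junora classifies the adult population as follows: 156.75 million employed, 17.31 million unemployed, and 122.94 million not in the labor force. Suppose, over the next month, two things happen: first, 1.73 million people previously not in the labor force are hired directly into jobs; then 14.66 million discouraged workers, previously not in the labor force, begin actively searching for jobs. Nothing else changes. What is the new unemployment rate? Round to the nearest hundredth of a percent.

Initially, labor force = 156.75 + 17.31 = 174.06 million, so u = 17.31/174.06 = 9.94%.
After the first change, employed and labor force both rise by 1.73; unemployed unchanged → E = 158.48, U = 17.31, labor force = 175.79 million.
After the second change, unemployed and labor force both rise by 14.66 → E = 158.48, U = 31.97, labor force = 190.45 million.
New unemployment rate = 31.97 / 190.45 = 16.79%.

New unemployment rate ≈ 16.79%.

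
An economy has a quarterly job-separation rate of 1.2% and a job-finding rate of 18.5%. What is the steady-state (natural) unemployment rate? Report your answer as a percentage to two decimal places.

Steady-state unemployment rate ≈ 6.09%.

At steady state the flows balance: s·E = f·U, so U/(E+U) = s/(s+f).
u* = 1.2 / (1.2 + 18.5) = 1.2 / 19.70 = 6.09%.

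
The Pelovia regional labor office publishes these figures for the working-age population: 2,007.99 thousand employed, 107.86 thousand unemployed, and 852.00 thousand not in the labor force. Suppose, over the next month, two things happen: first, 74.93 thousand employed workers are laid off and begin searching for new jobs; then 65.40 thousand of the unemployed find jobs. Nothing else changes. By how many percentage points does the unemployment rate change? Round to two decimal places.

The unemployment rate changes by +0.45 percentage points.

Initially, labor force = 2,007.99 + 107.86 = 2,115.85 thousand, so u = 107.86/2,115.85 = 5.10%.
After the first change, employed falls and unemployed rises by 74.93; labor force unchanged → E = 1,933.06, U = 182.79, labor force = 2,115.85 thousand.
After the second change, unemployed falls and employed rises by 65.40; labor force unchanged → E = 1,998.46, U = 117.39, labor force = 2,115.85 thousand.
New unemployment rate = 117.39 / 2,115.85 = 5.55%.
Change = 5.55% − 5.10% = +0.45 percentage points.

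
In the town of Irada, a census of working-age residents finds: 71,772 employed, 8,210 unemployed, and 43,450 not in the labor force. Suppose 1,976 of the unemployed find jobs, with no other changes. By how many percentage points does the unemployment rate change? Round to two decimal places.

The unemployment rate changes by −2.47 percentage points.

Initially, labor force = 71,772 + 8,210 = 79,982, so u = 8,210/79,982 = 10.26%.
After the change, unemployed falls and employed rises by 1,976; labor force unchanged → E = 73,748, U = 6,234, labor force = 79,982.
New unemployment rate = 6,234 / 79,982 = 7.79%.
Change = 7.79% − 10.26% = −2.47 percentage points.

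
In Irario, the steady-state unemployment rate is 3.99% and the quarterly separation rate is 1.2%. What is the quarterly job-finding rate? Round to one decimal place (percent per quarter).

From u* = s/(s+f): f = s·(1−u)/u.
f = 1.2 × (1 − 0.0399) / 0.0399 = 1.1521 / 0.0399 ≈ 28.9% per quarter.

Job-finding rate ≈ 28.9% per quarter.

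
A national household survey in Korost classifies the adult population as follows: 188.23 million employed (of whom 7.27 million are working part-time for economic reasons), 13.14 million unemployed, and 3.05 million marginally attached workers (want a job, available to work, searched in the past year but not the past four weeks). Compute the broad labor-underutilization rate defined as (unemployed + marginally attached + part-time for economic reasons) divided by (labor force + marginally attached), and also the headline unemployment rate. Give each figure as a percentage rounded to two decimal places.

Labor force = 188.23 + 13.14 = 201.37 million.
Numerator = 13.14 + 3.05 + 7.27 = 23.46 million.
Denominator = 201.37 + 3.05 = 204.42 million.
Broad rate = 23.46 / 204.42 = 11.48%.
Headline unemployment rate = 13.14 / 201.37 = 6.53%.

Broad underutilization rate ≈ 11.48%; headline unemployment rate ≈ 6.53%.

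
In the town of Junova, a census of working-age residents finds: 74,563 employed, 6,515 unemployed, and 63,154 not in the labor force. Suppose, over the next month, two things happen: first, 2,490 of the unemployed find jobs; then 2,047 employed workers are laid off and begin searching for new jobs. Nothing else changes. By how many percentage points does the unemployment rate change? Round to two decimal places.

The unemployment rate changes by −0.55 percentage points.

Initially, labor force = 74,563 + 6,515 = 81,078, so u = 6,515/81,078 = 8.04%.
After the first change, unemployed falls and employed rises by 2,490; labor force unchanged → E = 77,053, U = 4,025, labor force = 81,078.
After the second change, employed falls and unemployed rises by 2,047; labor force unchanged → E = 75,006, U = 6,072, labor force = 81,078.
New unemployment rate = 6,072 / 81,078 = 7.49%.
Change = 7.49% − 8.04% = −0.55 percentage points.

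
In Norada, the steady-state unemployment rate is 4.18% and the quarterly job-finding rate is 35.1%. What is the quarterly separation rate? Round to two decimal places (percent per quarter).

From u* = s/(s+f): s = u·f/(1−u).
s = 0.0418 × 35.1 / (1 − 0.0418) = 1.4672 / 0.9582 ≈ 1.53% per quarter.

Separation rate ≈ 1.53% per quarter.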